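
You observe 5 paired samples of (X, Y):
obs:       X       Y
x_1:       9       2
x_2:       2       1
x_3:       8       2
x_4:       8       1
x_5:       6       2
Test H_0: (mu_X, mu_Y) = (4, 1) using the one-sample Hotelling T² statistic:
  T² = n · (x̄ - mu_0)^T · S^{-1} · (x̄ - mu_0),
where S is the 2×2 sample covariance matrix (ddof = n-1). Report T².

Step 1 — sample mean vector:
  mean(X) = (9 + 2 + 8 + 8 + 6) / 5 = 33/5 = 6.6
  mean(Y) = (2 + 1 + 2 + 1 + 2) / 5 = 8/5 = 1.6
  x̄ = (6.6, 1.6),  deviation x̄ - mu_0 = (6.6, 1.6) - (4, 1) = (2.6, 0.6).

Step 2 — sample covariance matrix, S[i,j] = (1/(n-1)) · Σ_k (x_{k,i} - mean_i) · (x_{k,j} - mean_j), divisor n-1 = 4:
  S[X,X] = ((2.4)·(2.4) + (-4.6)·(-4.6) + (1.4)·(1.4) + (1.4)·(1.4) + (-0.6)·(-0.6)) / 4 = 31.2/4 = 7.8
  S[X,Y] = ((2.4)·(0.4) + (-4.6)·(-0.6) + (1.4)·(0.4) + (1.4)·(-0.6) + (-0.6)·(0.4)) / 4 = 3.2/4 = 0.8
  S[Y,Y] = ((0.4)·(0.4) + (-0.6)·(-0.6) + (0.4)·(0.4) + (-0.6)·(-0.6) + (0.4)·(0.4)) / 4 = 1.2/4 = 0.3
  S = [[7.8, 0.8],
 [0.8, 0.3]].

Step 3 — invert S. det(S) = 7.8·0.3 - (0.8)² = 1.7.
  S^{-1} = (1/det) · [[d, -b], [-b, a]] = [[0.1765, -0.4706],
 [-0.4706, 4.5882]].

Step 4 — quadratic form (x̄ - mu_0)^T · S^{-1} · (x̄ - mu_0):
  S^{-1} · (x̄ - mu_0) = (0.1765, 1.5294),
  (x̄ - mu_0)^T · [...] = (2.6)·(0.1765) + (0.6)·(1.5294) = 1.3765.

Step 5 — scale by n: T² = 5 · 1.3765 = 6.8824.

T² ≈ 6.8824


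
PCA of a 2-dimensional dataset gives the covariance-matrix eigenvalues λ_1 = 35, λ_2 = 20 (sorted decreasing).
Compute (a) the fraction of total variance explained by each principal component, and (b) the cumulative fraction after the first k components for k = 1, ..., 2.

Step 1 — total variance = trace(Sigma) = Σ λ_i = 35 + 20 = 55.

Step 2 — fraction explained by component i = λ_i / Σ λ:
  PC1: 35/55 = 0.6364
  PC2: 20/55 = 0.3636

Step 3 — cumulative fraction after k components = (λ_1 + ... + λ_k) / Σ λ:
  k = 1: 35/55 = 0.6364
  k = 2: (35 + 20)/55 = 55/55 = 1

Summary (fraction, with percent):

explained: PC1 0.6364 (63.64%), PC2 0.3636 (36.36%);  cumulative: 0.6364, 1


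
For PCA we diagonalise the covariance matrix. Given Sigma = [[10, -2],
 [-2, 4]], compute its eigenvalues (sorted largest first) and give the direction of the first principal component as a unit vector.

Step 1 — characteristic polynomial of 2×2 Sigma:
  det(Sigma - λI) = λ² - trace · λ + det = 0.
  trace = 10 + 4 = 14, det = 10·4 - (-2)² = 36.
Step 2 — discriminant:
  Δ = trace² - 4·det = 196 - 144 = 52.
Step 3 — eigenvalues:
  λ = (trace ± √Δ)/2 = (14 ± 7.2111)/2,
  λ_1 = 10.6056,  λ_2 = 3.3944.

Step 4 — unit eigenvector for λ_1: solve (Sigma - λ_1 I)v = 0. First row:
  (10 - 10.6056)·v_x + (-2)·v_y = 0, i.e. (-0.6056)·v_x + (-2)·v_y = 0,
  so v ∝ (b, λ_1 - a) = (-2, 0.6056); multiply by -1 so the first entry is positive: u = (2, -0.6056).
  ||u|| = √((2)² + (-0.6056)²) = √(4.3667) ≈ 2.0897,
  v_1 = u/||u|| ≈ (0.9571, -0.2898) (||v_1|| = 1).

λ_1 = 10.6056,  λ_2 = 3.3944;  v_1 ≈ (0.9571, -0.2898)


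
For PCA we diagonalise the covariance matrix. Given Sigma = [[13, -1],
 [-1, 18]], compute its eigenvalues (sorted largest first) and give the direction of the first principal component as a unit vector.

Step 1 — characteristic polynomial of 2×2 Sigma:
  det(Sigma - λI) = λ² - trace · λ + det = 0.
  trace = 13 + 18 = 31, det = 13·18 - (-1)² = 233.
Step 2 — discriminant:
  Δ = trace² - 4·det = 961 - 932 = 29.
Step 3 — eigenvalues:
  λ = (trace ± √Δ)/2 = (31 ± 5.3852)/2,
  λ_1 = 18.1926,  λ_2 = 12.8074.

Step 4 — unit eigenvector for λ_1: solve (Sigma - λ_1 I)v = 0. First row:
  (13 - 18.1926)·v_x + (-1)·v_y = 0, i.e. (-5.1926)·v_x + (-1)·v_y = 0,
  so v ∝ (b, λ_1 - a) = (-1, 5.1926); multiply by -1 so the first entry is positive: u = (1, -5.1926).
  ||u|| = √((1)² + (-5.1926)²) = √(27.9629) ≈ 5.288,
  v_1 = u/||u|| ≈ (0.1891, -0.982) (||v_1|| = 1).

λ_1 = 18.1926,  λ_2 = 12.8074;  v_1 ≈ (0.1891, -0.982)


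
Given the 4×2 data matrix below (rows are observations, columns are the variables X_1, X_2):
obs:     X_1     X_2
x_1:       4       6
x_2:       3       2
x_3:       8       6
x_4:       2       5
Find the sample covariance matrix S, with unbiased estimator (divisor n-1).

Step 1 — column means:
  mean(X_1) = (4 + 3 + 8 + 2) / 4 = 17/4 = 4.25
  mean(X_2) = (6 + 2 + 6 + 5) / 4 = 19/4 = 4.75

Step 2 — sample covariance S[i,j] = (1/(n-1)) · Σ_k (x_{k,i} - mean_i) · (x_{k,j} - mean_j), with n-1 = 3.
  S[X_1,X_1] = ((-0.25)·(-0.25) + (-1.25)·(-1.25) + (3.75)·(3.75) + (-2.25)·(-2.25)) / 3 = 20.75/3 = 6.9167
  S[X_1,X_2] = ((-0.25)·(1.25) + (-1.25)·(-2.75) + (3.75)·(1.25) + (-2.25)·(0.25)) / 3 = 7.25/3 = 2.4167
  S[X_2,X_2] = ((1.25)·(1.25) + (-2.75)·(-2.75) + (1.25)·(1.25) + (0.25)·(0.25)) / 3 = 10.75/3 = 3.5833

S is symmetric (S[j,i] = S[i,j]). Assembling:

S = [[6.9167, 2.4167],
 [2.4167, 3.5833]]


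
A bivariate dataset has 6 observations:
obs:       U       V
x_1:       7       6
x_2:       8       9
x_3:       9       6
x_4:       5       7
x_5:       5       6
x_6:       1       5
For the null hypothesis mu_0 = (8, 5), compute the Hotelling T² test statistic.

Step 1 — sample mean vector:
  mean(U) = (7 + 8 + 9 + 5 + 5 + 1) / 6 = 35/6 = 5.8333
  mean(V) = (6 + 9 + 6 + 7 + 6 + 5) / 6 = 39/6 = 6.5
  x̄ = (5.8333, 6.5),  deviation x̄ - mu_0 = (5.8333, 6.5) - (8, 5) = (-2.1667, 1.5).

Step 2 — sample covariance matrix, S[i,j] = (1/(n-1)) · Σ_k (x_{k,i} - mean_i) · (x_{k,j} - mean_j), divisor n-1 = 5:
  S[U,U] = ((1.1667)·(1.1667) + (2.1667)·(2.1667) + (3.1667)·(3.1667) + (-0.8333)·(-0.8333) + (-0.8333)·(-0.8333) + (-4.8333)·(-4.8333)) / 5 = 40.8333/5 = 8.1667
  S[U,V] = ((1.1667)·(-0.5) + (2.1667)·(2.5) + (3.1667)·(-0.5) + (-0.8333)·(0.5) + (-0.8333)·(-0.5) + (-4.8333)·(-1.5)) / 5 = 10.5/5 = 2.1
  S[V,V] = ((-0.5)·(-0.5) + (2.5)·(2.5) + (-0.5)·(-0.5) + (0.5)·(0.5) + (-0.5)·(-0.5) + (-1.5)·(-1.5)) / 5 = 9.5/5 = 1.9
  S = [[8.1667, 2.1],
 [2.1, 1.9]].

Step 3 — invert S. det(S) = 8.1667·1.9 - (2.1)² = 11.1067.
  S^{-1} = (1/det) · [[d, -b], [-b, a]] = [[0.1711, -0.1891],
 [-0.1891, 0.7353]].

Step 4 — quadratic form (x̄ - mu_0)^T · S^{-1} · (x̄ - mu_0):
  S^{-1} · (x̄ - mu_0) = (-0.6543, 1.5126),
  (x̄ - mu_0)^T · [...] = (-2.1667)·(-0.6543) + (1.5)·(1.5126) = 3.6865.

Step 5 — scale by n: T² = 6 · 3.6865 = 22.1188.

T² ≈ 22.1188


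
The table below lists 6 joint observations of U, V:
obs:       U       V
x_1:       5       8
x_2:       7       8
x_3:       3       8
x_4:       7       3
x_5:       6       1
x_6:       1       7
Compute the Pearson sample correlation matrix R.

Step 1 — column means:
  mean(U) = (5 + 7 + 3 + 7 + 6 + 1) / 6 = 29/6 = 4.8333
  mean(V) = (8 + 8 + 8 + 3 + 1 + 7) / 6 = 35/6 = 5.8333

Step 2 — sample variances and covariances s[i,j] = (1/(n-1)) · Σ_k (x_{k,i} - mean_i) · (x_{k,j} - mean_j), with n-1 = 5:
  s[U,U] = ((0.1667)·(0.1667) + (2.1667)·(2.1667) + (-1.8333)·(-1.8333) + (2.1667)·(2.1667) + (1.1667)·(1.1667) + (-3.8333)·(-3.8333)) / 5 = 28.8333/5 = 5.7667
  s[U,V] = ((0.1667)·(2.1667) + (2.1667)·(2.1667) + (-1.8333)·(2.1667) + (2.1667)·(-2.8333) + (1.1667)·(-4.8333) + (-3.8333)·(1.1667)) / 5 = -15.1667/5 = -3.0333
  s[V,V] = ((2.1667)·(2.1667) + (2.1667)·(2.1667) + (2.1667)·(2.1667) + (-2.8333)·(-2.8333) + (-4.8333)·(-4.8333) + (1.1667)·(1.1667)) / 5 = 46.8333/5 = 9.3667
  Sample standard deviations s_i = √(s[i,i]):
  s(U) = √(5.7667) = 2.4014
  s(V) = √(9.3667) = 3.0605

Step 3 — r_{ij} = s_{ij} / (s_i · s_j):
  r[U,U] = 1 (diagonal).
  r[U,V] = -3.0333 / (2.4014 · 3.0605) = -3.0333 / 7.3495 = -0.4127
  r[V,V] = 1 (diagonal).

R is symmetric with unit diagonal. Assembling:

R = [[1, -0.4127],
 [-0.4127, 1]]


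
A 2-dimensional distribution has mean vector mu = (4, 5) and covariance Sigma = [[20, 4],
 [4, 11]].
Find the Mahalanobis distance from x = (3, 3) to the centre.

Step 1 — centre the observation: (x - mu) = (-1, -2).

Step 2 — invert Sigma. det(Sigma) = 20·11 - (4)² = 204.
  Sigma^{-1} = (1/det) · [[d, -b], [-b, a]] = [[0.0539, -0.0196],
 [-0.0196, 0.098]].

Step 3 — form the quadratic (x - mu)^T · Sigma^{-1} · (x - mu):
  Sigma^{-1} · (x - mu) = (-0.0147, -0.1765).
  (x - mu)^T · [Sigma^{-1} · (x - mu)] = (-1)·(-0.0147) + (-2)·(-0.1765) = 0.3676.

Step 4 — take square root: d = √(0.3676) ≈ 0.6063.

d(x, mu) = √(0.3676) ≈ 0.6063


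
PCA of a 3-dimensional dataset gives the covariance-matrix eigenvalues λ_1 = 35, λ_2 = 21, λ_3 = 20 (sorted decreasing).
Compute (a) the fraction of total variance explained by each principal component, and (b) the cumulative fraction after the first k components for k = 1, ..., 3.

Step 1 — total variance = trace(Sigma) = Σ λ_i = 35 + 21 + 20 = 76.

Step 2 — fraction explained by component i = λ_i / Σ λ:
  PC1: 35/76 = 0.4605
  PC2: 21/76 = 0.2763
  PC3: 20/76 = 0.2632

Step 3 — cumulative fraction after k components = (λ_1 + ... + λ_k) / Σ λ:
  k = 1: 35/76 = 0.4605
  k = 2: (35 + 21)/76 = 56/76 = 0.7368
  k = 3: (35 + 21 + 20)/76 = 76/76 = 1

Summary (fraction, with percent):

explained: PC1 0.4605 (46.05%), PC2 0.2763 (27.63%), PC3 0.2632 (26.32%);  cumulative: 0.4605, 0.7368, 1


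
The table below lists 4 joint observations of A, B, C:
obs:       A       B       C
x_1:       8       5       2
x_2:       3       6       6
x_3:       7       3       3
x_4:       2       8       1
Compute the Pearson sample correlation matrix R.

Step 1 — column means:
  mean(A) = (8 + 3 + 7 + 2) / 4 = 20/4 = 5
  mean(B) = (5 + 6 + 3 + 8) / 4 = 22/4 = 5.5
  mean(C) = (2 + 6 + 3 + 1) / 4 = 12/4 = 3

Step 2 — sample variances and covariances s[i,j] = (1/(n-1)) · Σ_k (x_{k,i} - mean_i) · (x_{k,j} - mean_j), with n-1 = 3:
  s[A,A] = ((3)·(3) + (-2)·(-2) + (2)·(2) + (-3)·(-3)) / 3 = 26/3 = 8.6667
  s[A,B] = ((3)·(-0.5) + (-2)·(0.5) + (2)·(-2.5) + (-3)·(2.5)) / 3 = -15/3 = -5
  s[A,C] = ((3)·(-1) + (-2)·(3) + (2)·(0) + (-3)·(-2)) / 3 = -3/3 = -1
  s[B,B] = ((-0.5)·(-0.5) + (0.5)·(0.5) + (-2.5)·(-2.5) + (2.5)·(2.5)) / 3 = 13/3 = 4.3333
  s[B,C] = ((-0.5)·(-1) + (0.5)·(3) + (-2.5)·(0) + (2.5)·(-2)) / 3 = -3/3 = -1
  s[C,C] = ((-1)·(-1) + (3)·(3) + (0)·(0) + (-2)·(-2)) / 3 = 14/3 = 4.6667
  Sample standard deviations s_i = √(s[i,i]):
  s(A) = √(8.6667) = 2.9439
  s(B) = √(4.3333) = 2.0817
  s(C) = √(4.6667) = 2.1602

Step 3 — r_{ij} = s_{ij} / (s_i · s_j):
  r[A,A] = 1 (diagonal).
  r[A,B] = -5 / (2.9439 · 2.0817) = -5 / 6.1283 = -0.8159
  r[A,C] = -1 / (2.9439 · 2.1602) = -1 / 6.3596 = -0.1572
  r[B,B] = 1 (diagonal).
  r[B,C] = -1 / (2.0817 · 2.1602) = -1 / 4.4969 = -0.2224
  r[C,C] = 1 (diagonal).

R is symmetric with unit diagonal. Assembling:

R = [[1, -0.8159, -0.1572],
 [-0.8159, 1, -0.2224],
 [-0.1572, -0.2224, 1]]


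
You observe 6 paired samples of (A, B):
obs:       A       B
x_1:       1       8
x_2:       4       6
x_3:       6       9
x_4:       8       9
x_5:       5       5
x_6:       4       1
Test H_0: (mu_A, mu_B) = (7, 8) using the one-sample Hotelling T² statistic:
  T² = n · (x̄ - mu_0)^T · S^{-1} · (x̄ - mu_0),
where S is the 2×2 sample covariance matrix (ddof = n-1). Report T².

Step 1 — sample mean vector:
  mean(A) = (1 + 4 + 6 + 8 + 5 + 4) / 6 = 28/6 = 4.6667
  mean(B) = (8 + 6 + 9 + 9 + 5 + 1) / 6 = 38/6 = 6.3333
  x̄ = (4.6667, 6.3333),  deviation x̄ - mu_0 = (4.6667, 6.3333) - (7, 8) = (-2.3333, -1.6667).

Step 2 — sample covariance matrix, S[i,j] = (1/(n-1)) · Σ_k (x_{k,i} - mean_i) · (x_{k,j} - mean_j), divisor n-1 = 5:
  S[A,A] = ((-3.6667)·(-3.6667) + (-0.6667)·(-0.6667) + (1.3333)·(1.3333) + (3.3333)·(3.3333) + (0.3333)·(0.3333) + (-0.6667)·(-0.6667)) / 5 = 27.3333/5 = 5.4667
  S[A,B] = ((-3.6667)·(1.6667) + (-0.6667)·(-0.3333) + (1.3333)·(2.6667) + (3.3333)·(2.6667) + (0.3333)·(-1.3333) + (-0.6667)·(-5.3333)) / 5 = 9.6667/5 = 1.9333
  S[B,B] = ((1.6667)·(1.6667) + (-0.3333)·(-0.3333) + (2.6667)·(2.6667) + (2.6667)·(2.6667) + (-1.3333)·(-1.3333) + (-5.3333)·(-5.3333)) / 5 = 47.3333/5 = 9.4667
  S = [[5.4667, 1.9333],
 [1.9333, 9.4667]].

Step 3 — invert S. det(S) = 5.4667·9.4667 - (1.9333)² = 48.0133.
  S^{-1} = (1/det) · [[d, -b], [-b, a]] = [[0.1972, -0.0403],
 [-0.0403, 0.1139]].

Step 4 — quadratic form (x̄ - mu_0)^T · S^{-1} · (x̄ - mu_0):
  S^{-1} · (x̄ - mu_0) = (-0.3929, -0.0958),
  (x̄ - mu_0)^T · [...] = (-2.3333)·(-0.3929) + (-1.6667)·(-0.0958) = 1.0766.

Step 5 — scale by n: T² = 6 · 1.0766 = 6.4593.

T² ≈ 6.4593


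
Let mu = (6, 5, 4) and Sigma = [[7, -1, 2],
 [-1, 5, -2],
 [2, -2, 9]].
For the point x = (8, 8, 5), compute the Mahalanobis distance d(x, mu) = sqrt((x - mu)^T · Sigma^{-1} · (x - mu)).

Step 1 — centre the observation: (x - mu) = (2, 3, 1).

Step 2 — invert Sigma (cofactor / det for 3×3, or solve directly):
  Sigma^{-1} = [[0.1541, 0.0188, -0.0301],
 [0.0188, 0.2218, 0.0451],
 [-0.0301, 0.0451, 0.1278]].

Step 3 — form the quadratic (x - mu)^T · Sigma^{-1} · (x - mu):
  Sigma^{-1} · (x - mu) = (0.3346, 0.7481, 0.203).
  (x - mu)^T · [Sigma^{-1} · (x - mu)] = (2)·(0.3346) + (3)·(0.7481) + (1)·(0.203) = 3.1165.

Step 4 — take square root: d = √(3.1165) ≈ 1.7654.

d(x, mu) = √(3.1165) ≈ 1.7654


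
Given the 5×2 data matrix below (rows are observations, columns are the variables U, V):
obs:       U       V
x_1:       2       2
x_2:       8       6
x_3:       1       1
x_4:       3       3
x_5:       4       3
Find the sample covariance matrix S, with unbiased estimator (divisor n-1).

Step 1 — column means:
  mean(U) = (2 + 8 + 1 + 3 + 4) / 5 = 18/5 = 3.6
  mean(V) = (2 + 6 + 1 + 3 + 3) / 5 = 15/5 = 3

Step 2 — sample covariance S[i,j] = (1/(n-1)) · Σ_k (x_{k,i} - mean_i) · (x_{k,j} - mean_j), with n-1 = 4.
  S[U,U] = ((-1.6)·(-1.6) + (4.4)·(4.4) + (-2.6)·(-2.6) + (-0.6)·(-0.6) + (0.4)·(0.4)) / 4 = 29.2/4 = 7.3
  S[U,V] = ((-1.6)·(-1) + (4.4)·(3) + (-2.6)·(-2) + (-0.6)·(0) + (0.4)·(0)) / 4 = 20/4 = 5
  S[V,V] = ((-1)·(-1) + (3)·(3) + (-2)·(-2) + (0)·(0) + (0)·(0)) / 4 = 14/4 = 3.5

S is symmetric (S[j,i] = S[i,j]). Assembling:

S = [[7.3, 5],
 [5, 3.5]]


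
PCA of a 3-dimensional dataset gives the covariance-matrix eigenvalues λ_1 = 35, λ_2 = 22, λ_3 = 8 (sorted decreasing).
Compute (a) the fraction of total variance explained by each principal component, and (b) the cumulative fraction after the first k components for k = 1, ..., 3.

Step 1 — total variance = trace(Sigma) = Σ λ_i = 35 + 22 + 8 = 65.

Step 2 — fraction explained by component i = λ_i / Σ λ:
  PC1: 35/65 = 0.5385
  PC2: 22/65 = 0.3385
  PC3: 8/65 = 0.1231

Step 3 — cumulative fraction after k components = (λ_1 + ... + λ_k) / Σ λ:
  k = 1: 35/65 = 0.5385
  k = 2: (35 + 22)/65 = 57/65 = 0.8769
  k = 3: (35 + 22 + 8)/65 = 65/65 = 1

Summary (fraction, with percent):

explained: PC1 0.5385 (53.85%), PC2 0.3385 (33.85%), PC3 0.1231 (12.31%);  cumulative: 0.5385, 0.8769, 1


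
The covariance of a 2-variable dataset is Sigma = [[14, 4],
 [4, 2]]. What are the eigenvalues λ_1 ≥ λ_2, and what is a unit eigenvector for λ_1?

Step 1 — characteristic polynomial of 2×2 Sigma:
  det(Sigma - λI) = λ² - trace · λ + det = 0.
  trace = 14 + 2 = 16, det = 14·2 - (4)² = 12.
Step 2 — discriminant:
  Δ = trace² - 4·det = 256 - 48 = 208.
Step 3 — eigenvalues:
  λ = (trace ± √Δ)/2 = (16 ± 14.4222)/2,
  λ_1 = 15.2111,  λ_2 = 0.7889.

Step 4 — unit eigenvector for λ_1: solve (Sigma - λ_1 I)v = 0. First row:
  (14 - 15.2111)·v_x + (4)·v_y = 0, i.e. (-1.2111)·v_x + (4)·v_y = 0,
  so v ∝ (b, λ_1 - a) = (4, 1.2111) = u.
  ||u|| = √((4)² + (1.2111)²) = √(17.4668) ≈ 4.1793,
  v_1 = u/||u|| ≈ (0.9571, 0.2898) (||v_1|| = 1).

λ_1 = 15.2111,  λ_2 = 0.7889;  v_1 ≈ (0.9571, 0.2898)


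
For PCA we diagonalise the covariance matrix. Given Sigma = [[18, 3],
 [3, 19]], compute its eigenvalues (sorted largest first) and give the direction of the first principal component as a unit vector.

Step 1 — characteristic polynomial of 2×2 Sigma:
  det(Sigma - λI) = λ² - trace · λ + det = 0.
  trace = 18 + 19 = 37, det = 18·19 - (3)² = 333.
Step 2 — discriminant:
  Δ = trace² - 4·det = 1369 - 1332 = 37.
Step 3 — eigenvalues:
  λ = (trace ± √Δ)/2 = (37 ± 6.0828)/2,
  λ_1 = 21.5414,  λ_2 = 15.4586.

Step 4 — unit eigenvector for λ_1: solve (Sigma - λ_1 I)v = 0. First row:
  (18 - 21.5414)·v_x + (3)·v_y = 0, i.e. (-3.5414)·v_x + (3)·v_y = 0,
  so v ∝ (b, λ_1 - a) = (3, 3.5414) = u.
  ||u|| = √((3)² + (3.5414)²) = √(21.5414) ≈ 4.6413,
  v_1 = u/||u|| ≈ (0.6464, 0.763) (||v_1|| = 1).

λ_1 = 21.5414,  λ_2 = 15.4586;  v_1 ≈ (0.6464, 0.763)


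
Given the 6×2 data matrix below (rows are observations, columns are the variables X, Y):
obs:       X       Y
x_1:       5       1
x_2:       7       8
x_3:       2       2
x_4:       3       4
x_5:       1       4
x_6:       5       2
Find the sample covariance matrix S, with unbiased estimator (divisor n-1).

Step 1 — column means:
  mean(X) = (5 + 7 + 2 + 3 + 1 + 5) / 6 = 23/6 = 3.8333
  mean(Y) = (1 + 8 + 2 + 4 + 4 + 2) / 6 = 21/6 = 3.5

Step 2 — sample covariance S[i,j] = (1/(n-1)) · Σ_k (x_{k,i} - mean_i) · (x_{k,j} - mean_j), with n-1 = 5.
  S[X,X] = ((1.1667)·(1.1667) + (3.1667)·(3.1667) + (-1.8333)·(-1.8333) + (-0.8333)·(-0.8333) + (-2.8333)·(-2.8333) + (1.1667)·(1.1667)) / 5 = 24.8333/5 = 4.9667
  S[X,Y] = ((1.1667)·(-2.5) + (3.1667)·(4.5) + (-1.8333)·(-1.5) + (-0.8333)·(0.5) + (-2.8333)·(0.5) + (1.1667)·(-1.5)) / 5 = 10.5/5 = 2.1
  S[Y,Y] = ((-2.5)·(-2.5) + (4.5)·(4.5) + (-1.5)·(-1.5) + (0.5)·(0.5) + (0.5)·(0.5) + (-1.5)·(-1.5)) / 5 = 31.5/5 = 6.3

S is symmetric (S[j,i] = S[i,j]). Assembling:

S = [[4.9667, 2.1],
 [2.1, 6.3]]


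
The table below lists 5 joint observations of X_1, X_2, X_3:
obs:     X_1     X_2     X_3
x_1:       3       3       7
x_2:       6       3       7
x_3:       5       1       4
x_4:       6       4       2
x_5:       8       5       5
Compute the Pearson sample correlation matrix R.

Step 1 — column means:
  mean(X_1) = (3 + 6 + 5 + 6 + 8) / 5 = 28/5 = 5.6
  mean(X_2) = (3 + 3 + 1 + 4 + 5) / 5 = 16/5 = 3.2
  mean(X_3) = (7 + 7 + 4 + 2 + 5) / 5 = 25/5 = 5

Step 2 — sample variances and covariances s[i,j] = (1/(n-1)) · Σ_k (x_{k,i} - mean_i) · (x_{k,j} - mean_j), with n-1 = 4:
  s[X_1,X_1] = ((-2.6)·(-2.6) + (0.4)·(0.4) + (-0.6)·(-0.6) + (0.4)·(0.4) + (2.4)·(2.4)) / 4 = 13.2/4 = 3.3
  s[X_1,X_2] = ((-2.6)·(-0.2) + (0.4)·(-0.2) + (-0.6)·(-2.2) + (0.4)·(0.8) + (2.4)·(1.8)) / 4 = 6.4/4 = 1.6
  s[X_1,X_3] = ((-2.6)·(2) + (0.4)·(2) + (-0.6)·(-1) + (0.4)·(-3) + (2.4)·(0)) / 4 = -5/4 = -1.25
  s[X_2,X_2] = ((-0.2)·(-0.2) + (-0.2)·(-0.2) + (-2.2)·(-2.2) + (0.8)·(0.8) + (1.8)·(1.8)) / 4 = 8.8/4 = 2.2
  s[X_2,X_3] = ((-0.2)·(2) + (-0.2)·(2) + (-2.2)·(-1) + (0.8)·(-3) + (1.8)·(0)) / 4 = -1/4 = -0.25
  s[X_3,X_3] = ((2)·(2) + (2)·(2) + (-1)·(-1) + (-3)·(-3) + (0)·(0)) / 4 = 18/4 = 4.5
  Sample standard deviations s_i = √(s[i,i]):
  s(X_1) = √(3.3) = 1.8166
  s(X_2) = √(2.2) = 1.4832
  s(X_3) = √(4.5) = 2.1213

Step 3 — r_{ij} = s_{ij} / (s_i · s_j):
  r[X_1,X_1] = 1 (diagonal).
  r[X_1,X_2] = 1.6 / (1.8166 · 1.4832) = 1.6 / 2.6944 = 0.5938
  r[X_1,X_3] = -1.25 / (1.8166 · 2.1213) = -1.25 / 3.8536 = -0.3244
  r[X_2,X_2] = 1 (diagonal).
  r[X_2,X_3] = -0.25 / (1.4832 · 2.1213) = -0.25 / 3.1464 = -0.0795
  r[X_3,X_3] = 1 (diagonal).

R is symmetric with unit diagonal. Assembling:

R = [[1, 0.5938, -0.3244],
 [0.5938, 1, -0.0795],
 [-0.3244, -0.0795, 1]]


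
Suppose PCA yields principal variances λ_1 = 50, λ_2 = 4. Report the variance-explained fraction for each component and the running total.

Step 1 — total variance = trace(Sigma) = Σ λ_i = 50 + 4 = 54.

Step 2 — fraction explained by component i = λ_i / Σ λ:
  PC1: 50/54 = 0.9259
  PC2: 4/54 = 0.0741

Step 3 — cumulative fraction after k components = (λ_1 + ... + λ_k) / Σ λ:
  k = 1: 50/54 = 0.9259
  k = 2: (50 + 4)/54 = 54/54 = 1

Summary (fraction, with percent):

explained: PC1 0.9259 (92.59%), PC2 0.0741 (7.41%);  cumulative: 0.9259, 1


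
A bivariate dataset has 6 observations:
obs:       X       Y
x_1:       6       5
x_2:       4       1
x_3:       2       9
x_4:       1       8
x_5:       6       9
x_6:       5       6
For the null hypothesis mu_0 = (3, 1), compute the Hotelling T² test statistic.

Step 1 — sample mean vector:
  mean(X) = (6 + 4 + 2 + 1 + 6 + 5) / 6 = 24/6 = 4
  mean(Y) = (5 + 1 + 9 + 8 + 9 + 6) / 6 = 38/6 = 6.3333
  x̄ = (4, 6.3333),  deviation x̄ - mu_0 = (4, 6.3333) - (3, 1) = (1, 5.3333).

Step 2 — sample covariance matrix, S[i,j] = (1/(n-1)) · Σ_k (x_{k,i} - mean_i) · (x_{k,j} - mean_j), divisor n-1 = 5:
  S[X,X] = ((2)·(2) + (0)·(0) + (-2)·(-2) + (-3)·(-3) + (2)·(2) + (1)·(1)) / 5 = 22/5 = 4.4
  S[X,Y] = ((2)·(-1.3333) + (0)·(-5.3333) + (-2)·(2.6667) + (-3)·(1.6667) + (2)·(2.6667) + (1)·(-0.3333)) / 5 = -8/5 = -1.6
  S[Y,Y] = ((-1.3333)·(-1.3333) + (-5.3333)·(-5.3333) + (2.6667)·(2.6667) + (1.6667)·(1.6667) + (2.6667)·(2.6667) + (-0.3333)·(-0.3333)) / 5 = 47.3333/5 = 9.4667
  S = [[4.4, -1.6],
 [-1.6, 9.4667]].

Step 3 — invert S. det(S) = 4.4·9.4667 - (-1.6)² = 39.0933.
  S^{-1} = (1/det) · [[d, -b], [-b, a]] = [[0.2422, 0.0409],
 [0.0409, 0.1126]].

Step 4 — quadratic form (x̄ - mu_0)^T · S^{-1} · (x̄ - mu_0):
  S^{-1} · (x̄ - mu_0) = (0.4604, 0.6412),
  (x̄ - mu_0)^T · [...] = (1)·(0.4604) + (5.3333)·(0.6412) = 3.8802.

Step 5 — scale by n: T² = 6 · 3.8802 = 23.281.

T² ≈ 23.281


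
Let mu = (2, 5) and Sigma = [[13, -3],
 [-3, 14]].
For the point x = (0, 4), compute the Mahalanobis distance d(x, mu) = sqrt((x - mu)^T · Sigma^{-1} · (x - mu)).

Step 1 — centre the observation: (x - mu) = (-2, -1).

Step 2 — invert Sigma. det(Sigma) = 13·14 - (-3)² = 173.
  Sigma^{-1} = (1/det) · [[d, -b], [-b, a]] = [[0.0809, 0.0173],
 [0.0173, 0.0751]].

Step 3 — form the quadratic (x - mu)^T · Sigma^{-1} · (x - mu):
  Sigma^{-1} · (x - mu) = (-0.1792, -0.1098).
  (x - mu)^T · [Sigma^{-1} · (x - mu)] = (-2)·(-0.1792) + (-1)·(-0.1098) = 0.4682.

Step 4 — take square root: d = √(0.4682) ≈ 0.6843.

d(x, mu) = √(0.4682) ≈ 0.6843


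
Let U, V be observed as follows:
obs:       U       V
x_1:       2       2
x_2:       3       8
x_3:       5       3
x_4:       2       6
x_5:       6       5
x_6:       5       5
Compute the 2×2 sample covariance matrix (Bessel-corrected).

Step 1 — column means:
  mean(U) = (2 + 3 + 5 + 2 + 6 + 5) / 6 = 23/6 = 3.8333
  mean(V) = (2 + 8 + 3 + 6 + 5 + 5) / 6 = 29/6 = 4.8333

Step 2 — sample covariance S[i,j] = (1/(n-1)) · Σ_k (x_{k,i} - mean_i) · (x_{k,j} - mean_j), with n-1 = 5.
  S[U,U] = ((-1.8333)·(-1.8333) + (-0.8333)·(-0.8333) + (1.1667)·(1.1667) + (-1.8333)·(-1.8333) + (2.1667)·(2.1667) + (1.1667)·(1.1667)) / 5 = 14.8333/5 = 2.9667
  S[U,V] = ((-1.8333)·(-2.8333) + (-0.8333)·(3.1667) + (1.1667)·(-1.8333) + (-1.8333)·(1.1667) + (2.1667)·(0.1667) + (1.1667)·(0.1667)) / 5 = -1.1667/5 = -0.2333
  S[V,V] = ((-2.8333)·(-2.8333) + (3.1667)·(3.1667) + (-1.8333)·(-1.8333) + (1.1667)·(1.1667) + (0.1667)·(0.1667) + (0.1667)·(0.1667)) / 5 = 22.8333/5 = 4.5667

S is symmetric (S[j,i] = S[i,j]). Assembling:

S = [[2.9667, -0.2333],
 [-0.2333, 4.5667]]


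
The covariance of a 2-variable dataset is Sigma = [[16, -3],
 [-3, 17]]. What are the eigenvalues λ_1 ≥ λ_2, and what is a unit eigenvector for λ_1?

Step 1 — characteristic polynomial of 2×2 Sigma:
  det(Sigma - λI) = λ² - trace · λ + det = 0.
  trace = 16 + 17 = 33, det = 16·17 - (-3)² = 263.
Step 2 — discriminant:
  Δ = trace² - 4·det = 1089 - 1052 = 37.
Step 3 — eigenvalues:
  λ = (trace ± √Δ)/2 = (33 ± 6.0828)/2,
  λ_1 = 19.5414,  λ_2 = 13.4586.

Step 4 — unit eigenvector for λ_1: solve (Sigma - λ_1 I)v = 0. First row:
  (16 - 19.5414)·v_x + (-3)·v_y = 0, i.e. (-3.5414)·v_x + (-3)·v_y = 0,
  so v ∝ (b, λ_1 - a) = (-3, 3.5414); multiply by -1 so the first entry is positive: u = (3, -3.5414).
  ||u|| = √((3)² + (-3.5414)²) = √(21.5414) ≈ 4.6413,
  v_1 = u/||u|| ≈ (0.6464, -0.763) (||v_1|| = 1).

λ_1 = 19.5414,  λ_2 = 13.4586;  v_1 ≈ (0.6464, -0.763)


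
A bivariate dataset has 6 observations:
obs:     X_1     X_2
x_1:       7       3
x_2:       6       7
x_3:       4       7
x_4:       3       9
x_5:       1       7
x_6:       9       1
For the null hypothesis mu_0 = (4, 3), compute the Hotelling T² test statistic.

Step 1 — sample mean vector:
  mean(X_1) = (7 + 6 + 4 + 3 + 1 + 9) / 6 = 30/6 = 5
  mean(X_2) = (3 + 7 + 7 + 9 + 7 + 1) / 6 = 34/6 = 5.6667
  x̄ = (5, 5.6667),  deviation x̄ - mu_0 = (5, 5.6667) - (4, 3) = (1, 2.6667).

Step 2 — sample covariance matrix, S[i,j] = (1/(n-1)) · Σ_k (x_{k,i} - mean_i) · (x_{k,j} - mean_j), divisor n-1 = 5:
  S[X_1,X_1] = ((2)·(2) + (1)·(1) + (-1)·(-1) + (-2)·(-2) + (-4)·(-4) + (4)·(4)) / 5 = 42/5 = 8.4
  S[X_1,X_2] = ((2)·(-2.6667) + (1)·(1.3333) + (-1)·(1.3333) + (-2)·(3.3333) + (-4)·(1.3333) + (4)·(-4.6667)) / 5 = -36/5 = -7.2
  S[X_2,X_2] = ((-2.6667)·(-2.6667) + (1.3333)·(1.3333) + (1.3333)·(1.3333) + (3.3333)·(3.3333) + (1.3333)·(1.3333) + (-4.6667)·(-4.6667)) / 5 = 45.3333/5 = 9.0667
  S = [[8.4, -7.2],
 [-7.2, 9.0667]].

Step 3 — invert S. det(S) = 8.4·9.0667 - (-7.2)² = 24.32.
  S^{-1} = (1/det) · [[d, -b], [-b, a]] = [[0.3728, 0.2961],
 [0.2961, 0.3454]].

Step 4 — quadratic form (x̄ - mu_0)^T · S^{-1} · (x̄ - mu_0):
  S^{-1} · (x̄ - mu_0) = (1.1623, 1.2171),
  (x̄ - mu_0)^T · [...] = (1)·(1.1623) + (2.6667)·(1.2171) = 4.4079.

Step 5 — scale by n: T² = 6 · 4.4079 = 26.4474.

T² ≈ 26.4474


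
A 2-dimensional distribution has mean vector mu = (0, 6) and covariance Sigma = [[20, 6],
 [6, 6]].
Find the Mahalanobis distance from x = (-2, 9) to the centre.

Step 1 — centre the observation: (x - mu) = (-2, 3).

Step 2 — invert Sigma. det(Sigma) = 20·6 - (6)² = 84.
  Sigma^{-1} = (1/det) · [[d, -b], [-b, a]] = [[0.0714, -0.0714],
 [-0.0714, 0.2381]].

Step 3 — form the quadratic (x - mu)^T · Sigma^{-1} · (x - mu):
  Sigma^{-1} · (x - mu) = (-0.3571, 0.8571).
  (x - mu)^T · [Sigma^{-1} · (x - mu)] = (-2)·(-0.3571) + (3)·(0.8571) = 3.2857.

Step 4 — take square root: d = √(3.2857) ≈ 1.8127.

d(x, mu) = √(3.2857) ≈ 1.8127


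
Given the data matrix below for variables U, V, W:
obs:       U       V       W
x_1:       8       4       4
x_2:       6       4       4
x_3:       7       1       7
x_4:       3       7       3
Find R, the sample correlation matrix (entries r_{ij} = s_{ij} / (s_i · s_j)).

Step 1 — column means:
  mean(U) = (8 + 6 + 7 + 3) / 4 = 24/4 = 6
  mean(V) = (4 + 4 + 1 + 7) / 4 = 16/4 = 4
  mean(W) = (4 + 4 + 7 + 3) / 4 = 18/4 = 4.5

Step 2 — sample variances and covariances s[i,j] = (1/(n-1)) · Σ_k (x_{k,i} - mean_i) · (x_{k,j} - mean_j), with n-1 = 3:
  s[U,U] = ((2)·(2) + (0)·(0) + (1)·(1) + (-3)·(-3)) / 3 = 14/3 = 4.6667
  s[U,V] = ((2)·(0) + (0)·(0) + (1)·(-3) + (-3)·(3)) / 3 = -12/3 = -4
  s[U,W] = ((2)·(-0.5) + (0)·(-0.5) + (1)·(2.5) + (-3)·(-1.5)) / 3 = 6/3 = 2
  s[V,V] = ((0)·(0) + (0)·(0) + (-3)·(-3) + (3)·(3)) / 3 = 18/3 = 6
  s[V,W] = ((0)·(-0.5) + (0)·(-0.5) + (-3)·(2.5) + (3)·(-1.5)) / 3 = -12/3 = -4
  s[W,W] = ((-0.5)·(-0.5) + (-0.5)·(-0.5) + (2.5)·(2.5) + (-1.5)·(-1.5)) / 3 = 9/3 = 3
  Sample standard deviations s_i = √(s[i,i]):
  s(U) = √(4.6667) = 2.1602
  s(V) = √(6) = 2.4495
  s(W) = √(3) = 1.7321

Step 3 — r_{ij} = s_{ij} / (s_i · s_j):
  r[U,U] = 1 (diagonal).
  r[U,V] = -4 / (2.1602 · 2.4495) = -4 / 5.2915 = -0.7559
  r[U,W] = 2 / (2.1602 · 1.7321) = 2 / 3.7417 = 0.5345
  r[V,V] = 1 (diagonal).
  r[V,W] = -4 / (2.4495 · 1.7321) = -4 / 4.2426 = -0.9428
  r[W,W] = 1 (diagonal).

R is symmetric with unit diagonal. Assembling:

R = [[1, -0.7559, 0.5345],
 [-0.7559, 1, -0.9428],
 [0.5345, -0.9428, 1]]


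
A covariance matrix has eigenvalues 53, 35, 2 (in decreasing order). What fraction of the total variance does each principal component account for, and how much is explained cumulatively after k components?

Step 1 — total variance = trace(Sigma) = Σ λ_i = 53 + 35 + 2 = 90.

Step 2 — fraction explained by component i = λ_i / Σ λ:
  PC1: 53/90 = 0.5889
  PC2: 35/90 = 0.3889
  PC3: 2/90 = 0.0222

Step 3 — cumulative fraction after k components = (λ_1 + ... + λ_k) / Σ λ:
  k = 1: 53/90 = 0.5889
  k = 2: (53 + 35)/90 = 88/90 = 0.9778
  k = 3: (53 + 35 + 2)/90 = 90/90 = 1

Summary (fraction, with percent):

explained: PC1 0.5889 (58.89%), PC2 0.3889 (38.89%), PC3 0.0222 (2.22%);  cumulative: 0.5889, 0.9778, 1


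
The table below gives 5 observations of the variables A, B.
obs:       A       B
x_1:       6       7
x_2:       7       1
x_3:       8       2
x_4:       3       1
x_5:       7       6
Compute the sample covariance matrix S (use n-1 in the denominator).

Step 1 — column means:
  mean(A) = (6 + 7 + 8 + 3 + 7) / 5 = 31/5 = 6.2
  mean(B) = (7 + 1 + 2 + 1 + 6) / 5 = 17/5 = 3.4

Step 2 — sample covariance S[i,j] = (1/(n-1)) · Σ_k (x_{k,i} - mean_i) · (x_{k,j} - mean_j), with n-1 = 4.
  S[A,A] = ((-0.2)·(-0.2) + (0.8)·(0.8) + (1.8)·(1.8) + (-3.2)·(-3.2) + (0.8)·(0.8)) / 4 = 14.8/4 = 3.7
  S[A,B] = ((-0.2)·(3.6) + (0.8)·(-2.4) + (1.8)·(-1.4) + (-3.2)·(-2.4) + (0.8)·(2.6)) / 4 = 4.6/4 = 1.15
  S[B,B] = ((3.6)·(3.6) + (-2.4)·(-2.4) + (-1.4)·(-1.4) + (-2.4)·(-2.4) + (2.6)·(2.6)) / 4 = 33.2/4 = 8.3

S is symmetric (S[j,i] = S[i,j]). Assembling:

S = [[3.7, 1.15],
 [1.15, 8.3]]


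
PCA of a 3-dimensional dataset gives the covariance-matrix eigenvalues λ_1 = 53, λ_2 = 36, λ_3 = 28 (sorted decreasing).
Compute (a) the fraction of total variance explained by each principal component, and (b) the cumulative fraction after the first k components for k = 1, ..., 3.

Step 1 — total variance = trace(Sigma) = Σ λ_i = 53 + 36 + 28 = 117.

Step 2 — fraction explained by component i = λ_i / Σ λ:
  PC1: 53/117 = 0.453
  PC2: 36/117 = 0.3077
  PC3: 28/117 = 0.2393

Step 3 — cumulative fraction after k components = (λ_1 + ... + λ_k) / Σ λ:
  k = 1: 53/117 = 0.453
  k = 2: (53 + 36)/117 = 89/117 = 0.7607
  k = 3: (53 + 36 + 28)/117 = 117/117 = 1

Summary (fraction, with percent):

explained: PC1 0.453 (45.3%), PC2 0.3077 (30.77%), PC3 0.2393 (23.93%);  cumulative: 0.453, 0.7607, 1


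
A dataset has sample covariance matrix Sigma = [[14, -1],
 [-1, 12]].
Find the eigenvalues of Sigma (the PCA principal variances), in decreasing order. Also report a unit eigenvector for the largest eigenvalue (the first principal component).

Step 1 — characteristic polynomial of 2×2 Sigma:
  det(Sigma - λI) = λ² - trace · λ + det = 0.
  trace = 14 + 12 = 26, det = 14·12 - (-1)² = 167.
Step 2 — discriminant:
  Δ = trace² - 4·det = 676 - 668 = 8.
Step 3 — eigenvalues:
  λ = (trace ± √Δ)/2 = (26 ± 2.8284)/2,
  λ_1 = 14.4142,  λ_2 = 11.5858.

Step 4 — unit eigenvector for λ_1: solve (Sigma - λ_1 I)v = 0. First row:
  (14 - 14.4142)·v_x + (-1)·v_y = 0, i.e. (-0.4142)·v_x + (-1)·v_y = 0,
  so v ∝ (b, λ_1 - a) = (-1, 0.4142); multiply by -1 so the first entry is positive: u = (1, -0.4142).
  ||u|| = √((1)² + (-0.4142)²) = √(1.1716) ≈ 1.0824,
  v_1 = u/||u|| ≈ (0.9239, -0.3827) (||v_1|| = 1).

λ_1 = 14.4142,  λ_2 = 11.5858;  v_1 ≈ (0.9239, -0.3827)


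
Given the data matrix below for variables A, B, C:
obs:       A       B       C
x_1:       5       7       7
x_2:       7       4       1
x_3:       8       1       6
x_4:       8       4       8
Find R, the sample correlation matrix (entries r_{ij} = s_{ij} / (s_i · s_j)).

Step 1 — column means:
  mean(A) = (5 + 7 + 8 + 8) / 4 = 28/4 = 7
  mean(B) = (7 + 4 + 1 + 4) / 4 = 16/4 = 4
  mean(C) = (7 + 1 + 6 + 8) / 4 = 22/4 = 5.5

Step 2 — sample variances and covariances s[i,j] = (1/(n-1)) · Σ_k (x_{k,i} - mean_i) · (x_{k,j} - mean_j), with n-1 = 3:
  s[A,A] = ((-2)·(-2) + (0)·(0) + (1)·(1) + (1)·(1)) / 3 = 6/3 = 2
  s[A,B] = ((-2)·(3) + (0)·(0) + (1)·(-3) + (1)·(0)) / 3 = -9/3 = -3
  s[A,C] = ((-2)·(1.5) + (0)·(-4.5) + (1)·(0.5) + (1)·(2.5)) / 3 = 0/3 = 0
  s[B,B] = ((3)·(3) + (0)·(0) + (-3)·(-3) + (0)·(0)) / 3 = 18/3 = 6
  s[B,C] = ((3)·(1.5) + (0)·(-4.5) + (-3)·(0.5) + (0)·(2.5)) / 3 = 3/3 = 1
  s[C,C] = ((1.5)·(1.5) + (-4.5)·(-4.5) + (0.5)·(0.5) + (2.5)·(2.5)) / 3 = 29/3 = 9.6667
  Sample standard deviations s_i = √(s[i,i]):
  s(A) = √(2) = 1.4142
  s(B) = √(6) = 2.4495
  s(C) = √(9.6667) = 3.1091

Step 3 — r_{ij} = s_{ij} / (s_i · s_j):
  r[A,A] = 1 (diagonal).
  r[A,B] = -3 / (1.4142 · 2.4495) = -3 / 3.4641 = -0.866
  r[A,C] = 0 / (1.4142 · 3.1091) = 0 / 4.397 = 0
  r[B,B] = 1 (diagonal).
  r[B,C] = 1 / (2.4495 · 3.1091) = 1 / 7.6158 = 0.1313
  r[C,C] = 1 (diagonal).

R is symmetric with unit diagonal. Assembling:

R = [[1, -0.866, 0],
 [-0.866, 1, 0.1313],
 [0, 0.1313, 1]]


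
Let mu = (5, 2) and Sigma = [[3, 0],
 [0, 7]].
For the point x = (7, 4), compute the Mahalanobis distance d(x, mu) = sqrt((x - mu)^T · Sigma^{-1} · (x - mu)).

Step 1 — centre the observation: (x - mu) = (2, 2).

Step 2 — invert Sigma. det(Sigma) = 3·7 - (0)² = 21.
  Sigma^{-1} = (1/det) · [[d, -b], [-b, a]] = [[0.3333, 0],
 [0, 0.1429]].

Step 3 — form the quadratic (x - mu)^T · Sigma^{-1} · (x - mu):
  Sigma^{-1} · (x - mu) = (0.6667, 0.2857).
  (x - mu)^T · [Sigma^{-1} · (x - mu)] = (2)·(0.6667) + (2)·(0.2857) = 1.9048.

Step 4 — take square root: d = √(1.9048) ≈ 1.3801.

d(x, mu) = √(1.9048) ≈ 1.3801


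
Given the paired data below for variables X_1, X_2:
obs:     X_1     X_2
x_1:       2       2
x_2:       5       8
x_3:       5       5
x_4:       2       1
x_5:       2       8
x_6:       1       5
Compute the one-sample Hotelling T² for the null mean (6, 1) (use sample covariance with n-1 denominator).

Step 1 — sample mean vector:
  mean(X_1) = (2 + 5 + 5 + 2 + 2 + 1) / 6 = 17/6 = 2.8333
  mean(X_2) = (2 + 8 + 5 + 1 + 8 + 5) / 6 = 29/6 = 4.8333
  x̄ = (2.8333, 4.8333),  deviation x̄ - mu_0 = (2.8333, 4.8333) - (6, 1) = (-3.1667, 3.8333).

Step 2 — sample covariance matrix, S[i,j] = (1/(n-1)) · Σ_k (x_{k,i} - mean_i) · (x_{k,j} - mean_j), divisor n-1 = 5:
  S[X_1,X_1] = ((-0.8333)·(-0.8333) + (2.1667)·(2.1667) + (2.1667)·(2.1667) + (-0.8333)·(-0.8333) + (-0.8333)·(-0.8333) + (-1.8333)·(-1.8333)) / 5 = 14.8333/5 = 2.9667
  S[X_1,X_2] = ((-0.8333)·(-2.8333) + (2.1667)·(3.1667) + (2.1667)·(0.1667) + (-0.8333)·(-3.8333) + (-0.8333)·(3.1667) + (-1.8333)·(0.1667)) / 5 = 9.8333/5 = 1.9667
  S[X_2,X_2] = ((-2.8333)·(-2.8333) + (3.1667)·(3.1667) + (0.1667)·(0.1667) + (-3.8333)·(-3.8333) + (3.1667)·(3.1667) + (0.1667)·(0.1667)) / 5 = 42.8333/5 = 8.5667
  S = [[2.9667, 1.9667],
 [1.9667, 8.5667]].

Step 3 — invert S. det(S) = 2.9667·8.5667 - (1.9667)² = 21.5467.
  S^{-1} = (1/det) · [[d, -b], [-b, a]] = [[0.3976, -0.0913],
 [-0.0913, 0.1377]].

Step 4 — quadratic form (x̄ - mu_0)^T · S^{-1} · (x̄ - mu_0):
  S^{-1} · (x̄ - mu_0) = (-1.6089, 0.8168),
  (x̄ - mu_0)^T · [...] = (-3.1667)·(-1.6089) + (3.8333)·(0.8168) = 8.2261.

Step 5 — scale by n: T² = 6 · 8.2261 = 49.3564.

T² ≈ 49.3564


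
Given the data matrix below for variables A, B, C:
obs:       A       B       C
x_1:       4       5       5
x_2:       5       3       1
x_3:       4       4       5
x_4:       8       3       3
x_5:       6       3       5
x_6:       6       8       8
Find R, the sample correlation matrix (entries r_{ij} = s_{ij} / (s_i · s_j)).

Step 1 — column means:
  mean(A) = (4 + 5 + 4 + 8 + 6 + 6) / 6 = 33/6 = 5.5
  mean(B) = (5 + 3 + 4 + 3 + 3 + 8) / 6 = 26/6 = 4.3333
  mean(C) = (5 + 1 + 5 + 3 + 5 + 8) / 6 = 27/6 = 4.5

Step 2 — sample variances and covariances s[i,j] = (1/(n-1)) · Σ_k (x_{k,i} - mean_i) · (x_{k,j} - mean_j), with n-1 = 5:
  s[A,A] = ((-1.5)·(-1.5) + (-0.5)·(-0.5) + (-1.5)·(-1.5) + (2.5)·(2.5) + (0.5)·(0.5) + (0.5)·(0.5)) / 5 = 11.5/5 = 2.3
  s[A,B] = ((-1.5)·(0.6667) + (-0.5)·(-1.3333) + (-1.5)·(-0.3333) + (2.5)·(-1.3333) + (0.5)·(-1.3333) + (0.5)·(3.6667)) / 5 = -2/5 = -0.4
  s[A,C] = ((-1.5)·(0.5) + (-0.5)·(-3.5) + (-1.5)·(0.5) + (2.5)·(-1.5) + (0.5)·(0.5) + (0.5)·(3.5)) / 5 = -1.5/5 = -0.3
  s[B,B] = ((0.6667)·(0.6667) + (-1.3333)·(-1.3333) + (-0.3333)·(-0.3333) + (-1.3333)·(-1.3333) + (-1.3333)·(-1.3333) + (3.6667)·(3.6667)) / 5 = 19.3333/5 = 3.8667
  s[B,C] = ((0.6667)·(0.5) + (-1.3333)·(-3.5) + (-0.3333)·(0.5) + (-1.3333)·(-1.5) + (-1.3333)·(0.5) + (3.6667)·(3.5)) / 5 = 19/5 = 3.8
  s[C,C] = ((0.5)·(0.5) + (-3.5)·(-3.5) + (0.5)·(0.5) + (-1.5)·(-1.5) + (0.5)·(0.5) + (3.5)·(3.5)) / 5 = 27.5/5 = 5.5
  Sample standard deviations s_i = √(s[i,i]):
  s(A) = √(2.3) = 1.5166
  s(B) = √(3.8667) = 1.9664
  s(C) = √(5.5) = 2.3452

Step 3 — r_{ij} = s_{ij} / (s_i · s_j):
  r[A,A] = 1 (diagonal).
  r[A,B] = -0.4 / (1.5166 · 1.9664) = -0.4 / 2.9822 = -0.1341
  r[A,C] = -0.3 / (1.5166 · 2.3452) = -0.3 / 3.5567 = -0.0843
  r[B,B] = 1 (diagonal).
  r[B,C] = 3.8 / (1.9664 · 2.3452) = 3.8 / 4.6116 = 0.824
  r[C,C] = 1 (diagonal).

R is symmetric with unit diagonal. Assembling:

R = [[1, -0.1341, -0.0843],
 [-0.1341, 1, 0.824],
 [-0.0843, 0.824, 1]]


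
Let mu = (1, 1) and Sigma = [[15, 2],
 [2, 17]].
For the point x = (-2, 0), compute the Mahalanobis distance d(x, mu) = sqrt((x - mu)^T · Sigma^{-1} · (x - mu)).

Step 1 — centre the observation: (x - mu) = (-3, -1).

Step 2 — invert Sigma. det(Sigma) = 15·17 - (2)² = 251.
  Sigma^{-1} = (1/det) · [[d, -b], [-b, a]] = [[0.0677, -0.008],
 [-0.008, 0.0598]].

Step 3 — form the quadratic (x - mu)^T · Sigma^{-1} · (x - mu):
  Sigma^{-1} · (x - mu) = (-0.1952, -0.0359).
  (x - mu)^T · [Sigma^{-1} · (x - mu)] = (-3)·(-0.1952) + (-1)·(-0.0359) = 0.6215.

Step 4 — take square root: d = √(0.6215) ≈ 0.7884.

d(x, mu) = √(0.6215) ≈ 0.7884


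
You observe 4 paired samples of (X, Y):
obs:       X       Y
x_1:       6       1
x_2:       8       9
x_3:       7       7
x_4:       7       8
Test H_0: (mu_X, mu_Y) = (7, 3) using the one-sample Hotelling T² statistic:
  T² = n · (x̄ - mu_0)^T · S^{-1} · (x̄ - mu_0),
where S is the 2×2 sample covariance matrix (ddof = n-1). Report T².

Step 1 — sample mean vector:
  mean(X) = (6 + 8 + 7 + 7) / 4 = 28/4 = 7
  mean(Y) = (1 + 9 + 7 + 8) / 4 = 25/4 = 6.25
  x̄ = (7, 6.25),  deviation x̄ - mu_0 = (7, 6.25) - (7, 3) = (0, 3.25).

Step 2 — sample covariance matrix, S[i,j] = (1/(n-1)) · Σ_k (x_{k,i} - mean_i) · (x_{k,j} - mean_j), divisor n-1 = 3:
  S[X,X] = ((-1)·(-1) + (1)·(1) + (0)·(0) + (0)·(0)) / 3 = 2/3 = 0.6667
  S[X,Y] = ((-1)·(-5.25) + (1)·(2.75) + (0)·(0.75) + (0)·(1.75)) / 3 = 8/3 = 2.6667
  S[Y,Y] = ((-5.25)·(-5.25) + (2.75)·(2.75) + (0.75)·(0.75) + (1.75)·(1.75)) / 3 = 38.75/3 = 12.9167
  S = [[0.6667, 2.6667],
 [2.6667, 12.9167]].

Step 3 — invert S. det(S) = 0.6667·12.9167 - (2.6667)² = 1.5.
  S^{-1} = (1/det) · [[d, -b], [-b, a]] = [[8.6111, -1.7778],
 [-1.7778, 0.4444]].

Step 4 — quadratic form (x̄ - mu_0)^T · S^{-1} · (x̄ - mu_0):
  S^{-1} · (x̄ - mu_0) = (-5.7778, 1.4444),
  (x̄ - mu_0)^T · [...] = (0)·(-5.7778) + (3.25)·(1.4444) = 4.6944.

Step 5 — scale by n: T² = 4 · 4.6944 = 18.7778.

T² ≈ 18.7778


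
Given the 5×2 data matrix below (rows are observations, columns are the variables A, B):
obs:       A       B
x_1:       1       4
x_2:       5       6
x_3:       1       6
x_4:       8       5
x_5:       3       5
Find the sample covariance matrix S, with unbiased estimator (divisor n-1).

Step 1 — column means:
  mean(A) = (1 + 5 + 1 + 8 + 3) / 5 = 18/5 = 3.6
  mean(B) = (4 + 6 + 6 + 5 + 5) / 5 = 26/5 = 5.2

Step 2 — sample covariance S[i,j] = (1/(n-1)) · Σ_k (x_{k,i} - mean_i) · (x_{k,j} - mean_j), with n-1 = 4.
  S[A,A] = ((-2.6)·(-2.6) + (1.4)·(1.4) + (-2.6)·(-2.6) + (4.4)·(4.4) + (-0.6)·(-0.6)) / 4 = 35.2/4 = 8.8
  S[A,B] = ((-2.6)·(-1.2) + (1.4)·(0.8) + (-2.6)·(0.8) + (4.4)·(-0.2) + (-0.6)·(-0.2)) / 4 = 1.4/4 = 0.35
  S[B,B] = ((-1.2)·(-1.2) + (0.8)·(0.8) + (0.8)·(0.8) + (-0.2)·(-0.2) + (-0.2)·(-0.2)) / 4 = 2.8/4 = 0.7

S is symmetric (S[j,i] = S[i,j]). Assembling:

S = [[8.8, 0.35],
 [0.35, 0.7]]
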